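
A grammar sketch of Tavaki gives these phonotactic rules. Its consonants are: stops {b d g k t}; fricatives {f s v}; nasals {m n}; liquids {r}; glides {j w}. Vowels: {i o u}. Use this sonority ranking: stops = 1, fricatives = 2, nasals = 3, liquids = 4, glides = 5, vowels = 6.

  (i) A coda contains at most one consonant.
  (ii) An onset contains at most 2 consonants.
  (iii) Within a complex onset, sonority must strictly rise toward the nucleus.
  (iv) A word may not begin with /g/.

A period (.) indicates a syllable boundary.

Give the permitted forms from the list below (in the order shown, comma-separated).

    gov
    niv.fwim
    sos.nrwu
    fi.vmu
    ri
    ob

niv.fwim, fi.vmu, ri, ob

gov — violates constraint (iv): word begins with /g/ → not permitted
niv.fwim — σ1 onset /n/, coda /v/ ok; σ2 onset /fw/ (2→5 rises), coda /m/ ok → permitted
sos.nrwu — violates constraint (ii): syllable 2 onset /nrw/ has 3 consonants (> 2) → not permitted
fi.vmu — σ1 onset /f/, coda /∅/ ok; σ2 onset /vm/ (2→3 rises), coda /∅/ ok → permitted
ri — σ1 onset /r/, coda /∅/ ok → permitted
ob — σ1 onset /∅/, coda /b/ ok → permitted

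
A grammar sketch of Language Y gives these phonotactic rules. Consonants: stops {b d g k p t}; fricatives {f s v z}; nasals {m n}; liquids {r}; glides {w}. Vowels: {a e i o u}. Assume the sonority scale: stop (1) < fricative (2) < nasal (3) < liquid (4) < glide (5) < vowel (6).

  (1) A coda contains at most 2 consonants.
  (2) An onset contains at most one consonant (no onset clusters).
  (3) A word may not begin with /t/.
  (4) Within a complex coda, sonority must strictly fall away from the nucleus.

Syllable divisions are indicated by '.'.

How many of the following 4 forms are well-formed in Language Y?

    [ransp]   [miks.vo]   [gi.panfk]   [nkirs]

[ransp] — violates constraint 1: syllable 1 coda /nsp/ has 3 consonants (> 2) → ill-formed
[miks.vo] — violates constraint 4: syllable 1 coda /ks/: /k/ (stop, 1) → /s/ (fricative, 2) does not fall → ill-formed
[gi.panfk] — violates constraint 1: syllable 2 coda /nfk/ has 3 consonants (> 2) → ill-formed
[nkirs] — violates constraint 2: syllable 1 onset /nk/ has 2 consonants (> 1) → ill-formed
No form is well-formed → 0.

0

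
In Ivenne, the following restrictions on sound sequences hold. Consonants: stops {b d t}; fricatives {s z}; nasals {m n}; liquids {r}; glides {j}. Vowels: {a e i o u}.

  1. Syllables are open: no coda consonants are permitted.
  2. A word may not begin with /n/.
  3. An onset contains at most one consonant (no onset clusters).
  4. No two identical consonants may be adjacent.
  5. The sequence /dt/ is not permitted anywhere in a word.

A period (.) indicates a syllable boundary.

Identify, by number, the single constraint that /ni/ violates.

2

/ni/: word begins with /n/.
This is a violation of constraint 2: "A word may not begin with /n/."
The remaining constraints (1, 3, 4, 5) are satisfied.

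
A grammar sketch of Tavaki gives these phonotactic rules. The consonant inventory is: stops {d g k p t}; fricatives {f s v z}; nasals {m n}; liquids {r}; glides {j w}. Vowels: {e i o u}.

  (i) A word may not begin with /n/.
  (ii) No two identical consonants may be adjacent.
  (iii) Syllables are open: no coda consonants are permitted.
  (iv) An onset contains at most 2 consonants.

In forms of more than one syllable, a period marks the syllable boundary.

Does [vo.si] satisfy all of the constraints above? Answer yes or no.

yes

[vo.si] — σ1 onset /v/, coda /∅/ ok; σ2 onset /s/, coda /∅/ ok → well-formed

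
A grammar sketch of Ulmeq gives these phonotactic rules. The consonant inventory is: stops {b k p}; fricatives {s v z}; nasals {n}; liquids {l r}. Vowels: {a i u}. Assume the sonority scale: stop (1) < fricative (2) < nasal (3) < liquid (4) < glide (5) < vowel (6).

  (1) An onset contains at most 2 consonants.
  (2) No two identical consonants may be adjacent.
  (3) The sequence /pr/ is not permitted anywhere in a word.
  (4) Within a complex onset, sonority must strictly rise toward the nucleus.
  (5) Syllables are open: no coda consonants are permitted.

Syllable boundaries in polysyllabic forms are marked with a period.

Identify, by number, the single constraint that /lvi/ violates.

4

/lvi/: syllable 1 onset /lv/: /l/ (liquid, 4) → /v/ (fricative, 2) does not rise.
This is a violation of constraint 4: "Within a complex onset, sonority must strictly rise toward the nucleus."
The remaining constraints (1, 2, 3, 5) are satisfied.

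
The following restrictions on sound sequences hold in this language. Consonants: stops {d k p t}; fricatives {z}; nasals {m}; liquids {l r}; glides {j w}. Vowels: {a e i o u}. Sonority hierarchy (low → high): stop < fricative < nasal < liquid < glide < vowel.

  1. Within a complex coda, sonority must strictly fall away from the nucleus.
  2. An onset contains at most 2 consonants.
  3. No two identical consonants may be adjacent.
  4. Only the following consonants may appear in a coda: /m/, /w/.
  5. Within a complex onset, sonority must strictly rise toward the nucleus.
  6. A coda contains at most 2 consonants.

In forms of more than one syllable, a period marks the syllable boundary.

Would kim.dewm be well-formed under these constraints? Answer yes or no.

kim.dewm — σ1 onset /k/, coda /m/ ok; σ2 onset /d/, coda /wm/ (5→3 falls) ok → well-formed

yes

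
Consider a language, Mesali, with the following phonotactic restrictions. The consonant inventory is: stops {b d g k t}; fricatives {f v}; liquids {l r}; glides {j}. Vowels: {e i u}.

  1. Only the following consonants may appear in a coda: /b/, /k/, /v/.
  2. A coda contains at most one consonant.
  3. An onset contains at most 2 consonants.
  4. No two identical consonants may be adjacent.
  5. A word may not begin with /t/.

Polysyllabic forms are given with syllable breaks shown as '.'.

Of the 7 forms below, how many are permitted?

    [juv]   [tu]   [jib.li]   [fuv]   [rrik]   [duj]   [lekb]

[juv] — σ1 onset /j/, coda /v/ ok → permitted
[tu] — violates constraint 5: word begins with /t/ → not permitted
[jib.li] — σ1 onset /j/, coda /b/ ok; σ2 onset /l/, coda /∅/ ok → permitted
[fuv] — σ1 onset /f/, coda /v/ ok → permitted
[rrik] — violates constraint 4: adjacent identical consonants /rr/ → not permitted
[duj] — violates constraint 1: syllable 1 coda contains /j/, which is not a licensed coda consonant → not permitted
[lekb] — violates constraint 2: syllable 1 coda /kb/ has 2 consonants (> 1) → not permitted
Permitted: [juv], [jib.li], [fuv] → 3.

3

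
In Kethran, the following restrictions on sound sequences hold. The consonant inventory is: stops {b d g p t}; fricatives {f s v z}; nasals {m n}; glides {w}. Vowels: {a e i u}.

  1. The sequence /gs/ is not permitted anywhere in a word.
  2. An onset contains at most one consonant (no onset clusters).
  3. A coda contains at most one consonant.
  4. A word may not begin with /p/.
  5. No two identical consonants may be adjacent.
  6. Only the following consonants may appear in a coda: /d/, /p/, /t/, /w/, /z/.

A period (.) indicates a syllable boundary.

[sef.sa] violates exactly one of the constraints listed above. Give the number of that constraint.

[sef.sa]: syllable 1 coda contains /f/, which is not a licensed coda consonant.
This is a violation of constraint 6: "Only the following consonants may appear in a coda: /d/, /p/, /t/, /w/, /z/."
The remaining constraints (1, 2, 3, 4, 5) are satisfied.

6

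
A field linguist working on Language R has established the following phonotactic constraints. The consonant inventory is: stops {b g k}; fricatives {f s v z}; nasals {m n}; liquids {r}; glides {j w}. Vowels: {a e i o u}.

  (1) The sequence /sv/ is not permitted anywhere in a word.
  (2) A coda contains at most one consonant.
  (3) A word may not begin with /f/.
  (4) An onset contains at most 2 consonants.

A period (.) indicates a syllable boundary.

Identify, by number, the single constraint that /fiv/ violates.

3

/fiv/: word begins with /f/.
This is a violation of constraint 3: "A word may not begin with /f/."
The remaining constraints (1, 2, 4) are satisfied.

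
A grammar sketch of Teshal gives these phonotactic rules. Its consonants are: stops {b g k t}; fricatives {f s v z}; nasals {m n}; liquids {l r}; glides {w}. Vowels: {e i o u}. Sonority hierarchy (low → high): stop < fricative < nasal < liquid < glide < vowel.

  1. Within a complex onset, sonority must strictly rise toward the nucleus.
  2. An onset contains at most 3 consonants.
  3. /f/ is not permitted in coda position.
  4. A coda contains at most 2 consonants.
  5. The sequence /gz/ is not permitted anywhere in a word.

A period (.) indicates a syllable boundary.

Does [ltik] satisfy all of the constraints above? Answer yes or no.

no

[ltik] — violates constraint 1: syllable 1 onset /lt/: /l/ (liquid, 4) → /t/ (stop, 1) does not rise → illicit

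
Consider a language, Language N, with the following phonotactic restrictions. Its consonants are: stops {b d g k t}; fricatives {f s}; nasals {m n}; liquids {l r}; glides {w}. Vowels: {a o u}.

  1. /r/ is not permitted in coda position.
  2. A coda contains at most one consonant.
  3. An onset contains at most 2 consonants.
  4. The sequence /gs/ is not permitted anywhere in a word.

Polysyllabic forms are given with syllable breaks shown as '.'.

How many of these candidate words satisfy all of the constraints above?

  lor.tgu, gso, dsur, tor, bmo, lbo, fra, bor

3

lor.tgu — violates constraint 1: syllable 1 coda contains /r/ → phonotactically illegal
gso — violates constraint 4: contains banned sequence /gs/ → phonotactically illegal
dsur — violates constraint 1: syllable 1 coda contains /r/ → phonotactically illegal
tor — violates constraint 1: syllable 1 coda contains /r/ → phonotactically illegal
bmo — σ1 onset /bm/ (2C), coda /∅/ ok → phonotactically legal
lbo — σ1 onset /lb/ (2C), coda /∅/ ok → phonotactically legal
fra — σ1 onset /fr/ (2C), coda /∅/ ok → phonotactically legal
bor — violates constraint 1: syllable 1 coda contains /r/ → phonotactically illegal
Phonotactically legal: bmo, lbo, fra → 3.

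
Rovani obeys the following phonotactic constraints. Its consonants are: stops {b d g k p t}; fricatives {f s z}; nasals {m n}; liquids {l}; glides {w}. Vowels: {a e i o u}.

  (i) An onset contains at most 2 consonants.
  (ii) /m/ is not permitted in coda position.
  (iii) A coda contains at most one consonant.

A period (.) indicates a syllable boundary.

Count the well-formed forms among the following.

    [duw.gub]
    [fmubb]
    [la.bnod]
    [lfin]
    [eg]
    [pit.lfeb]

[duw.gub] — σ1 onset /d/, coda /w/ ok; σ2 onset /g/, coda /b/ ok → well-formed
[fmubb] — violates constraint (iii): syllable 1 coda /bb/ has 2 consonants (> 1) → ill-formed
[la.bnod] — σ1 onset /l/, coda /∅/ ok; σ2 onset /bn/ (2C), coda /d/ ok → well-formed
[lfin] — σ1 onset /lf/ (2C), coda /n/ ok → well-formed
[eg] — σ1 onset /∅/, coda /g/ ok → well-formed
[pit.lfeb] — σ1 onset /p/, coda /t/ ok; σ2 onset /lf/ (2C), coda /b/ ok → well-formed
Well-formed: [duw.gub], [la.bnod], [lfin], [eg], [pit.lfeb] → 5.

5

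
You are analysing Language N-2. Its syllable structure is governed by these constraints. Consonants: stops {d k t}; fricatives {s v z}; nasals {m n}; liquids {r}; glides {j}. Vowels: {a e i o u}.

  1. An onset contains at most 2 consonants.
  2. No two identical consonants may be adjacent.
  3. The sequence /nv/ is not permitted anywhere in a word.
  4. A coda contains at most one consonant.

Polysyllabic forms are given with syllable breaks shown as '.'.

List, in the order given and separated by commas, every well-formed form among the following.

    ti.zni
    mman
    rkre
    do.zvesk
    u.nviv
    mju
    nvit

ti.zni — σ1 onset /t/, coda /∅/ ok; σ2 onset /zn/ (2C), coda /∅/ ok → well-formed
mman — violates constraint 2: adjacent identical consonants /mm/ → ill-formed
rkre — violates constraint 1: syllable 1 onset /rkr/ has 3 consonants (> 2) → ill-formed
do.zvesk — violates constraint 4: syllable 2 coda /sk/ has 2 consonants (> 1) → ill-formed
u.nviv — violates constraint 3: contains banned sequence /nv/ → ill-formed
mju — σ1 onset /mj/ (2C), coda /∅/ ok → well-formed
nvit — violates constraint 3: contains banned sequence /nv/ → ill-formed

ti.zni, mju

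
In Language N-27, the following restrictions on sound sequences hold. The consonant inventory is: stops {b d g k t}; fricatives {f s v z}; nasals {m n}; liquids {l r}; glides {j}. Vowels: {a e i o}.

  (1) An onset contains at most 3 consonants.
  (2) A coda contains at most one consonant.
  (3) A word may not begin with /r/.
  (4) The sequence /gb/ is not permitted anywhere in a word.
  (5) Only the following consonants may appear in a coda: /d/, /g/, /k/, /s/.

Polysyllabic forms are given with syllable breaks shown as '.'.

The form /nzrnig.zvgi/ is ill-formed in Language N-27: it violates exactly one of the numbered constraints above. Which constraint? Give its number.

1

/nzrnig.zvgi/: syllable 1 onset /nzrn/ has 4 consonants (> 3).
This is a violation of constraint 1: "An onset contains at most 3 consonants."
The remaining constraints (2, 3, 4, 5) are satisfied.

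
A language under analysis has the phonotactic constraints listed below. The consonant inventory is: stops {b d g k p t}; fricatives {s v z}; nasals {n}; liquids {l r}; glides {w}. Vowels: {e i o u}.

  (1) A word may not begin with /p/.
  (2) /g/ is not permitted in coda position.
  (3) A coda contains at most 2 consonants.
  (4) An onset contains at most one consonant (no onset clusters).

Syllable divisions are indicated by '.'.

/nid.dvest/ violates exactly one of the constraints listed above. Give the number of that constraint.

4

/nid.dvest/: syllable 2 onset /dv/ has 2 consonants (> 1).
This is a violation of constraint 4: "An onset contains at most one consonant (no onset clusters)."
The remaining constraints (1, 2, 3) are satisfied.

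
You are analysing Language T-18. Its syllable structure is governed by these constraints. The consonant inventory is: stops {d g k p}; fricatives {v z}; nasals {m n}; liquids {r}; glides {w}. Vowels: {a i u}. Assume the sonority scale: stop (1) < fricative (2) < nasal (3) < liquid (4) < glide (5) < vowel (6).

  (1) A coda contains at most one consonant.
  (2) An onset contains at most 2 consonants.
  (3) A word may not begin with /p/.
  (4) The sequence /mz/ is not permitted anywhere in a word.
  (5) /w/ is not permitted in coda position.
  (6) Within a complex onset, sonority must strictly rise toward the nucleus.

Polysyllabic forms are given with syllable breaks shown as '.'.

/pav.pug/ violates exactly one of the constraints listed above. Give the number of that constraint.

3

/pav.pug/: word begins with /p/.
This is a violation of constraint 3: "A word may not begin with /p/."
The remaining constraints (1, 2, 4, 5, 6) are satisfied.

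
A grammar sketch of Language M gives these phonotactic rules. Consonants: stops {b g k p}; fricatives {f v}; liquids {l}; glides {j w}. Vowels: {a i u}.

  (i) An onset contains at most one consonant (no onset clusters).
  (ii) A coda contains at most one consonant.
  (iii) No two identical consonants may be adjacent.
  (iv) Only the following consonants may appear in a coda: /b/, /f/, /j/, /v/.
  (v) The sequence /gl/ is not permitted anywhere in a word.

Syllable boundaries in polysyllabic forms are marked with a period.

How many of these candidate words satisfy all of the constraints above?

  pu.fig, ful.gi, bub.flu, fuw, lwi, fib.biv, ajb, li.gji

pu.fig — violates constraint (iv): syllable 2 coda contains /g/, which is not a licensed coda consonant → not permitted
ful.gi — violates constraint (iv): syllable 1 coda contains /l/, which is not a licensed coda consonant → not permitted
bub.flu — violates constraint (i): syllable 2 onset /fl/ has 2 consonants (> 1) → not permitted
fuw — violates constraint (iv): syllable 1 coda contains /w/, which is not a licensed coda consonant → not permitted
lwi — violates constraint (i): syllable 1 onset /lw/ has 2 consonants (> 1) → not permitted
fib.biv — violates constraint (iii): adjacent identical consonants /bb/ → not permitted
ajb — violates constraint (ii): syllable 1 coda /jb/ has 2 consonants (> 1) → not permitted
li.gji — violates constraint (i): syllable 2 onset /gj/ has 2 consonants (> 1) → not permitted
No form is permitted → 0.

0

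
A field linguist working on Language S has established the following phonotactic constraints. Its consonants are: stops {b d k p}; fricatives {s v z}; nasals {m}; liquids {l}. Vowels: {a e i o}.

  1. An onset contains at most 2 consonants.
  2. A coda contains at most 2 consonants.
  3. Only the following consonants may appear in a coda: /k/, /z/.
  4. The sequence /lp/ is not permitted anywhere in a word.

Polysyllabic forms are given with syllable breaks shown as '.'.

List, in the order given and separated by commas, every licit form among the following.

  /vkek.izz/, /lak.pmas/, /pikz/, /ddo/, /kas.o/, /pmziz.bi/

/vkek.izz/ — σ1 onset /vk/ (2C), coda /k/ ok; σ2 onset /∅/, coda /zz/ (2C) ok → licit
/lak.pmas/ — violates constraint 3: syllable 2 coda contains /s/, which is not a licensed coda consonant → illicit
/pikz/ — σ1 onset /p/, coda /kz/ (2C) ok → licit
/ddo/ — σ1 onset /dd/ (2C), coda /∅/ ok → licit
/kas.o/ — violates constraint 3: syllable 1 coda contains /s/, which is not a licensed coda consonant → illicit
/pmziz.bi/ — violates constraint 1: syllable 1 onset /pmz/ has 3 consonants (> 2) → illicit

/vkek.izz/, /pikz/, /ddo/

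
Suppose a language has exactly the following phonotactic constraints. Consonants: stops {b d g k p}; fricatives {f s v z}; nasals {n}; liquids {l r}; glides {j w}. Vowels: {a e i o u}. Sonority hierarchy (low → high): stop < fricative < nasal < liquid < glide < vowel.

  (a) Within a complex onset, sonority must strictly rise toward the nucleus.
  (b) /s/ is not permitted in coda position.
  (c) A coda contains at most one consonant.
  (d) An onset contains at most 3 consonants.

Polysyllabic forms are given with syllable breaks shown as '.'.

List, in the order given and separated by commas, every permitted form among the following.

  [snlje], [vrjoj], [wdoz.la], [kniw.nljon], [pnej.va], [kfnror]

[snlje] — violates constraint (d): syllable 1 onset /snlj/ has 4 consonants (> 3) → not permitted
[vrjoj] — σ1 onset /vrj/ (2→4→5 rises), coda /j/ ok → permitted
[wdoz.la] — violates constraint (a): syllable 1 onset /wd/: /w/ (glide, 5) → /d/ (stop, 1) does not rise → not permitted
[kniw.nljon] — σ1 onset /kn/ (1→3 rises), coda /w/ ok; σ2 onset /nlj/ (3→4→5 rises), coda /n/ ok → permitted
[pnej.va] — σ1 onset /pn/ (1→3 rises), coda /j/ ok; σ2 onset /v/, coda /∅/ ok → permitted
[kfnror] — violates constraint (d): syllable 1 onset /kfnr/ has 4 consonants (> 3) → not permitted

[vrjoj], [kniw.nljon], [pnej.va]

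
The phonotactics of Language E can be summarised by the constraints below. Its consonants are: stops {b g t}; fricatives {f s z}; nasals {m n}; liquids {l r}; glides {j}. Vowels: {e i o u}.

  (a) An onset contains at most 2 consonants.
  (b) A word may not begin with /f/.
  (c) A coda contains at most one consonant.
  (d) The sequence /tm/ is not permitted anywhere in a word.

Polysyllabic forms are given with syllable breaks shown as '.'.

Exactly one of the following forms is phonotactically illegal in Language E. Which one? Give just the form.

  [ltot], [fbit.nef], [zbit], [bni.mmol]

[fbit.nef]

[ltot] — σ1 onset /lt/ (2C), coda /t/ ok → phonotactically legal
[fbit.nef] — violates constraint (b): word begins with /f/ → phonotactically illegal
[zbit] — σ1 onset /zb/ (2C), coda /t/ ok → phonotactically legal
[bni.mmol] — σ1 onset /bn/ (2C), coda /∅/ ok; σ2 onset /mm/ (2C), coda /l/ ok → phonotactically legal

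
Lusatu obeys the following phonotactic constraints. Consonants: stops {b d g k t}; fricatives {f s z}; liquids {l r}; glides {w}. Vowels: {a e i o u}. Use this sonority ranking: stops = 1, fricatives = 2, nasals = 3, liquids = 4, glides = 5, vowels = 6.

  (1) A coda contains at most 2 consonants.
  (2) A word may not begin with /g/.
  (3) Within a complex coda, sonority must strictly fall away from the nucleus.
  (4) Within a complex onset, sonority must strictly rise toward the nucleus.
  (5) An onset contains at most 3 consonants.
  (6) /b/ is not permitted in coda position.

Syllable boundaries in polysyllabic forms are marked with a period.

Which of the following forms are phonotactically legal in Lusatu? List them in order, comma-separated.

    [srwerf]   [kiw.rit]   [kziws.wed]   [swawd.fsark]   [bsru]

[srwerf] — σ1 onset /srw/ (2→4→5 rises), coda /rf/ (4→2 falls) ok → phonotactically legal
[kiw.rit] — σ1 onset /k/, coda /w/ ok; σ2 onset /r/, coda /t/ ok → phonotactically legal
[kziws.wed] — σ1 onset /kz/ (1→2 rises), coda /ws/ (5→2 falls) ok; σ2 onset /w/, coda /d/ ok → phonotactically legal
[swawd.fsark] — violates constraint 4: syllable 2 onset /fs/: /f/ (fricative, 2) → /s/ (fricative, 2) does not rise → phonotactically illegal
[bsru] — σ1 onset /bsr/ (1→2→4 rises), coda /∅/ ok → phonotactically legal

[srwerf], [kiw.rit], [kziws.wed], [bsru]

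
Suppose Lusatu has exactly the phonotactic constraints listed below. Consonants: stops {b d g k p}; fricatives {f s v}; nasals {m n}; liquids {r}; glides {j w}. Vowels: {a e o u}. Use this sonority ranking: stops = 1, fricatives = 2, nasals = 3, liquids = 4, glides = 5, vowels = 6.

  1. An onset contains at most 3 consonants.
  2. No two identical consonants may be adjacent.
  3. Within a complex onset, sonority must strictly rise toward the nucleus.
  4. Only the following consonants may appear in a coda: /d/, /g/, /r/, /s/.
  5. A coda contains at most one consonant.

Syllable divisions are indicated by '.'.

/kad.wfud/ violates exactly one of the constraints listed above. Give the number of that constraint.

3

/kad.wfud/: syllable 2 onset /wf/: /w/ (glide, 5) → /f/ (fricative, 2) does not rise.
This is a violation of constraint 3: "Within a complex onset, sonority must strictly rise toward the nucleus."
The remaining constraints (1, 2, 4, 5) are satisfied.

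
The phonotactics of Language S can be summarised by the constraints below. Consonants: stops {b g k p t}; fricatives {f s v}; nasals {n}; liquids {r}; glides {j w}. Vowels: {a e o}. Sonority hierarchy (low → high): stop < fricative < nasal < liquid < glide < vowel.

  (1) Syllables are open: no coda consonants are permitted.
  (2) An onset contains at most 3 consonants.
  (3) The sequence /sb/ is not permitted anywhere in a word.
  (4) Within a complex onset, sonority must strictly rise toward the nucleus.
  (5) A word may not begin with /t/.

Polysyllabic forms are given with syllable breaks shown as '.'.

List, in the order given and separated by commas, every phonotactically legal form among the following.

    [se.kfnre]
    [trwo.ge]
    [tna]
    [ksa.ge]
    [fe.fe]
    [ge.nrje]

[ksa.ge], [fe.fe], [ge.nrje]

[se.kfnre] — violates constraint 2: syllable 2 onset /kfnr/ has 4 consonants (> 3) → phonotactically illegal
[trwo.ge] — violates constraint 5: word begins with /t/ → phonotactically illegal
[tna] — violates constraint 5: word begins with /t/ → phonotactically illegal
[ksa.ge] — σ1 onset /ks/ (1→2 rises), coda /∅/ ok; σ2 onset /g/, coda /∅/ ok → phonotactically legal
[fe.fe] — σ1 onset /f/, coda /∅/ ok; σ2 onset /f/, coda /∅/ ok → phonotactically legal
[ge.nrje] — σ1 onset /g/, coda /∅/ ok; σ2 onset /nrj/ (3→4→5 rises), coda /∅/ ok → phonotactically legal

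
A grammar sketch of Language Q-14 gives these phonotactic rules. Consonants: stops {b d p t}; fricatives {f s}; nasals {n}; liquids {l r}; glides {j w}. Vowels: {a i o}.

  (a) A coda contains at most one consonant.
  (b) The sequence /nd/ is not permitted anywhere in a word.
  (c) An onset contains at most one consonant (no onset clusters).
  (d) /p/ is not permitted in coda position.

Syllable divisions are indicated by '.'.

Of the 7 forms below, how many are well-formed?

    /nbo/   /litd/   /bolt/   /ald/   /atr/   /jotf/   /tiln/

0

/nbo/ — violates constraint (c): syllable 1 onset /nb/ has 2 consonants (> 1) → ill-formed
/litd/ — violates constraint (a): syllable 1 coda /td/ has 2 consonants (> 1) → ill-formed
/bolt/ — violates constraint (a): syllable 1 coda /lt/ has 2 consonants (> 1) → ill-formed
/ald/ — violates constraint (a): syllable 1 coda /ld/ has 2 consonants (> 1) → ill-formed
/atr/ — violates constraint (a): syllable 1 coda /tr/ has 2 consonants (> 1) → ill-formed
/jotf/ — violates constraint (a): syllable 1 coda /tf/ has 2 consonants (> 1) → ill-formed
/tiln/ — violates constraint (a): syllable 1 coda /ln/ has 2 consonants (> 1) → ill-formed
No form is well-formed → 0.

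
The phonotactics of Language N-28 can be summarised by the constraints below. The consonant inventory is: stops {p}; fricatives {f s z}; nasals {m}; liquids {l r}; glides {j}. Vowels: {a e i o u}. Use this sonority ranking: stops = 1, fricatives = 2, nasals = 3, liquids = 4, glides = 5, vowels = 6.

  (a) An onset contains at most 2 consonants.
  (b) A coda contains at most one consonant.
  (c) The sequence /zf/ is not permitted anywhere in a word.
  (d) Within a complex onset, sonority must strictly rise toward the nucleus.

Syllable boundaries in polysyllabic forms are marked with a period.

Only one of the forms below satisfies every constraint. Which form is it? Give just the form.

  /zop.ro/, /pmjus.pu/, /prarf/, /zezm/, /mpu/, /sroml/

/zop.ro/

/zop.ro/ — σ1 onset /z/, coda /p/ ok; σ2 onset /r/, coda /∅/ ok → licit
/pmjus.pu/ — violates constraint (a): syllable 1 onset /pmj/ has 3 consonants (> 2) → illicit
/prarf/ — violates constraint (b): syllable 1 coda /rf/ has 2 consonants (> 1) → illicit
/zezm/ — violates constraint (b): syllable 1 coda /zm/ has 2 consonants (> 1) → illicit
/mpu/ — violates constraint (d): syllable 1 onset /mp/: /m/ (nasal, 3) → /p/ (stop, 1) does not rise → illicit
/sroml/ — violates constraint (b): syllable 1 coda /ml/ has 2 consonants (> 1) → illicit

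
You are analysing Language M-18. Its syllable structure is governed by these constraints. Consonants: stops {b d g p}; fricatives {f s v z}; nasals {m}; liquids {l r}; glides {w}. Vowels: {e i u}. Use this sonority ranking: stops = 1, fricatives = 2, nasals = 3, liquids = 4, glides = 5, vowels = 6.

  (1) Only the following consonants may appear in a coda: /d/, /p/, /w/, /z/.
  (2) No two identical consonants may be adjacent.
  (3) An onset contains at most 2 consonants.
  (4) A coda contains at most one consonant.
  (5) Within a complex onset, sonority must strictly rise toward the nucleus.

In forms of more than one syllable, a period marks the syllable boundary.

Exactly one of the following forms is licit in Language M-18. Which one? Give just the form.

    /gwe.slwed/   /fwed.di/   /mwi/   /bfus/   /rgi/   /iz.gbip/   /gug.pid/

/mwi/

/gwe.slwed/ — violates constraint 3: syllable 2 onset /slw/ has 3 consonants (> 2) → illicit
/fwed.di/ — violates constraint 2: adjacent identical consonants /dd/ → illicit
/mwi/ — σ1 onset /mw/ (3→5 rises), coda /∅/ ok → licit
/bfus/ — violates constraint 1: syllable 1 coda contains /s/, which is not a licensed coda consonant → illicit
/rgi/ — violates constraint 5: syllable 1 onset /rg/: /r/ (liquid, 4) → /g/ (stop, 1) does not rise → illicit
/iz.gbip/ — violates constraint 5: syllable 2 onset /gb/: /g/ (stop, 1) → /b/ (stop, 1) does not rise → illicit
/gug.pid/ — violates constraint 1: syllable 1 coda contains /g/, which is not a licensed coda consonant → illicit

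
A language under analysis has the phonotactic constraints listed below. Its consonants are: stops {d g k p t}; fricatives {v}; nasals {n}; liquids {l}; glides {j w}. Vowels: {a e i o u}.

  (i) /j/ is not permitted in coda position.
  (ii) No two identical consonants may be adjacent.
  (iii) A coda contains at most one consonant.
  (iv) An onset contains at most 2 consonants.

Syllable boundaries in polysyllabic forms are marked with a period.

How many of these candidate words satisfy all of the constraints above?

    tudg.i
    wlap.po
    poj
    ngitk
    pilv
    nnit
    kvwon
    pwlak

tudg.i — violates constraint (iii): syllable 1 coda /dg/ has 2 consonants (> 1) → ill-formed
wlap.po — violates constraint (ii): adjacent identical consonants /pp/ → ill-formed
poj — violates constraint (i): syllable 1 coda contains /j/ → ill-formed
ngitk — violates constraint (iii): syllable 1 coda /tk/ has 2 consonants (> 1) → ill-formed
pilv — violates constraint (iii): syllable 1 coda /lv/ has 2 consonants (> 1) → ill-formed
nnit — violates constraint (ii): adjacent identical consonants /nn/ → ill-formed
kvwon — violates constraint (iv): syllable 1 onset /kvw/ has 3 consonants (> 2) → ill-formed
pwlak — violates constraint (iv): syllable 1 onset /pwl/ has 3 consonants (> 2) → ill-formed
No form is well-formed → 0.

0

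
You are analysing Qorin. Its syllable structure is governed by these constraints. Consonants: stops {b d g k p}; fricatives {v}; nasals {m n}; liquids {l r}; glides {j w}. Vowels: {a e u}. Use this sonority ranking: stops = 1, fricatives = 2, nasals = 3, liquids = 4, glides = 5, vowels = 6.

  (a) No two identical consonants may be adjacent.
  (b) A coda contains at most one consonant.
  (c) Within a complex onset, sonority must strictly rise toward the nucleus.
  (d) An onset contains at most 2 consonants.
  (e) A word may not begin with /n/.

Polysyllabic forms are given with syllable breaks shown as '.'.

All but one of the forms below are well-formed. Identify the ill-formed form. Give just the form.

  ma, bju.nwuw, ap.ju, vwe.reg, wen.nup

ma — σ1 onset /m/, coda /∅/ ok → well-formed
bju.nwuw — σ1 onset /bj/ (1→5 rises), coda /∅/ ok; σ2 onset /nw/ (3→5 rises), coda /w/ ok → well-formed
ap.ju — σ1 onset /∅/, coda /p/ ok; σ2 onset /j/, coda /∅/ ok → well-formed
vwe.reg — σ1 onset /vw/ (2→5 rises), coda /∅/ ok; σ2 onset /r/, coda /g/ ok → well-formed
wen.nup — violates constraint (a): adjacent identical consonants /nn/ → ill-formed

wen.nup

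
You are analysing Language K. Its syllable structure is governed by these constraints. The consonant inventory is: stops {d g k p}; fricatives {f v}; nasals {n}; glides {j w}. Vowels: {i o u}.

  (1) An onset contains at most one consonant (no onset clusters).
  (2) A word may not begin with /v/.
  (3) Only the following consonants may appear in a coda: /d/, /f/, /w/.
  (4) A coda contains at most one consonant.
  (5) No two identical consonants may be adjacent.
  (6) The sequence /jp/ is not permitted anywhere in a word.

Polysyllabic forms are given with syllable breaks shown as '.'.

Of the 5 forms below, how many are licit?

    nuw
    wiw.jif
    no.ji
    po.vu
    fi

nuw — σ1 onset /n/, coda /w/ ok → licit
wiw.jif — σ1 onset /w/, coda /w/ ok; σ2 onset /j/, coda /f/ ok → licit
no.ji — σ1 onset /n/, coda /∅/ ok; σ2 onset /j/, coda /∅/ ok → licit
po.vu — σ1 onset /p/, coda /∅/ ok; σ2 onset /v/, coda /∅/ ok → licit
fi — σ1 onset /f/, coda /∅/ ok → licit
Licit: nuw, wiw.jif, no.ji, po.vu, fi → 5.

5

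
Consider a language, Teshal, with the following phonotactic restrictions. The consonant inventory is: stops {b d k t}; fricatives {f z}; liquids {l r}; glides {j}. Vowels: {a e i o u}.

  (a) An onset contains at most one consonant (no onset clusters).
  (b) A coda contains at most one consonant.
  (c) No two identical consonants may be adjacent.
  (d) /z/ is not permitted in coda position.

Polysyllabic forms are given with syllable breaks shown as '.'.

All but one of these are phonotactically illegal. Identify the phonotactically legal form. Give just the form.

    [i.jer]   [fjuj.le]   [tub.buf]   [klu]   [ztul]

[i.jer] — σ1 onset /∅/, coda /∅/ ok; σ2 onset /j/, coda /r/ ok → phonotactically legal
[fjuj.le] — violates constraint (a): syllable 1 onset /fj/ has 2 consonants (> 1) → phonotactically illegal
[tub.buf] — violates constraint (c): adjacent identical consonants /bb/ → phonotactically illegal
[klu] — violates constraint (a): syllable 1 onset /kl/ has 2 consonants (> 1) → phonotactically illegal
[ztul] — violates constraint (a): syllable 1 onset /zt/ has 2 consonants (> 1) → phonotactically illegal

[i.jer]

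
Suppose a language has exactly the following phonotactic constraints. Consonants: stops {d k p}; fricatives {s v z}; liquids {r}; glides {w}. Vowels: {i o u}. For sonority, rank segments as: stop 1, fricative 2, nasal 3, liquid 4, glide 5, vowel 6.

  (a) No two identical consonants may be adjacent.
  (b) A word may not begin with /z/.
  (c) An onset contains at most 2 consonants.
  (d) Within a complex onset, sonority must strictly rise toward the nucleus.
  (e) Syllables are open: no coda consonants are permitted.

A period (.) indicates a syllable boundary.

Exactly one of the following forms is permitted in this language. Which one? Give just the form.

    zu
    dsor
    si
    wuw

zu — violates constraint (b): word begins with /z/ → not permitted
dsor — violates constraint (e): syllable 1 coda /r/ has 1 consonant (> 0) → not permitted
si — σ1 onset /s/, coda /∅/ ok → permitted
wuw — violates constraint (e): syllable 1 coda /w/ has 1 consonant (> 0) → not permitted

si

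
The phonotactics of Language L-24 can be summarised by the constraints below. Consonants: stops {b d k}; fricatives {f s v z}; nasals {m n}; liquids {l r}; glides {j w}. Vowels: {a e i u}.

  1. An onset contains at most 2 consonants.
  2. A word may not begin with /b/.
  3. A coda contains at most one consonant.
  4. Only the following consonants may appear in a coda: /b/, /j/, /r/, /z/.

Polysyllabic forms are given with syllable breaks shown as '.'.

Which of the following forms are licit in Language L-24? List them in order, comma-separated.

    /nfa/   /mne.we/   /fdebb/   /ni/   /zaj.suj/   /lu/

/nfa/, /mne.we/, /ni/, /zaj.suj/, /lu/

/nfa/ — σ1 onset /nf/ (2C), coda /∅/ ok → licit
/mne.we/ — σ1 onset /mn/ (2C), coda /∅/ ok; σ2 onset /w/, coda /∅/ ok → licit
/fdebb/ — violates constraint 3: syllable 1 coda /bb/ has 2 consonants (> 1) → illicit
/ni/ — σ1 onset /n/, coda /∅/ ok → licit
/zaj.suj/ — σ1 onset /z/, coda /j/ ok; σ2 onset /s/, coda /j/ ok → licit
/lu/ — σ1 onset /l/, coda /∅/ ok → licit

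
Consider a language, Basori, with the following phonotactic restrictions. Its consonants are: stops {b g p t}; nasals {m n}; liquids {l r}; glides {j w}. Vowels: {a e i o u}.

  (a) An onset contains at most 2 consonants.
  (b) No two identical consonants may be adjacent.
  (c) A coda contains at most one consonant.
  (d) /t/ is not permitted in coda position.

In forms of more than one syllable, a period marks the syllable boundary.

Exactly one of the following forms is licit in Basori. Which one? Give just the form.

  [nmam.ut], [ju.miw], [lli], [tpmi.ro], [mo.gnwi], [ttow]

[nmam.ut] — violates constraint (d): syllable 2 coda contains /t/ → illicit
[ju.miw] — σ1 onset /j/, coda /∅/ ok; σ2 onset /m/, coda /w/ ok → licit
[lli] — violates constraint (b): adjacent identical consonants /ll/ → illicit
[tpmi.ro] — violates constraint (a): syllable 1 onset /tpm/ has 3 consonants (> 2) → illicit
[mo.gnwi] — violates constraint (a): syllable 2 onset /gnw/ has 3 consonants (> 2) → illicit
[ttow] — violates constraint (b): adjacent identical consonants /tt/ → illicit

[ju.miw]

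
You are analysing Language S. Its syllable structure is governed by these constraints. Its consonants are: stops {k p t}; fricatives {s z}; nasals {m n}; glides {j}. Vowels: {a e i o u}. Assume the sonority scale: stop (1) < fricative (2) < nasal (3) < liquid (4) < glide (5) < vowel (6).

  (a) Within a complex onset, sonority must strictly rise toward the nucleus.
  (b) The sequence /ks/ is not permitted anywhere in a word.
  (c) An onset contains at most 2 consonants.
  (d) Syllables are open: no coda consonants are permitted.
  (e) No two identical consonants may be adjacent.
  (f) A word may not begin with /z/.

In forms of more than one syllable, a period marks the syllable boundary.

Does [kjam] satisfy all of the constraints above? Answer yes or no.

[kjam] — violates constraint (d): syllable 1 coda /m/ has 1 consonant (> 0) → illicit

no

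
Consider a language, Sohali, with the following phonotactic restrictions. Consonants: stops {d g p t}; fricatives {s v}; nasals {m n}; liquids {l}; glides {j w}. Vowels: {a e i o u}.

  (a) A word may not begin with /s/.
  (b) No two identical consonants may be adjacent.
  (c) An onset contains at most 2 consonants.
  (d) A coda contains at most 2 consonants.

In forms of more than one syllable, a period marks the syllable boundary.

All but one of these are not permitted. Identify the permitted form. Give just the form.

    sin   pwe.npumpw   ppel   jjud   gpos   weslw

sin — violates constraint (a): word begins with /s/ → not permitted
pwe.npumpw — violates constraint (d): syllable 2 coda /mpw/ has 3 consonants (> 2) → not permitted
ppel — violates constraint (b): adjacent identical consonants /pp/ → not permitted
jjud — violates constraint (b): adjacent identical consonants /jj/ → not permitted
gpos — σ1 onset /gp/ (2C), coda /s/ ok → permitted
weslw — violates constraint (d): syllable 1 coda /slw/ has 3 consonants (> 2) → not permitted

gpos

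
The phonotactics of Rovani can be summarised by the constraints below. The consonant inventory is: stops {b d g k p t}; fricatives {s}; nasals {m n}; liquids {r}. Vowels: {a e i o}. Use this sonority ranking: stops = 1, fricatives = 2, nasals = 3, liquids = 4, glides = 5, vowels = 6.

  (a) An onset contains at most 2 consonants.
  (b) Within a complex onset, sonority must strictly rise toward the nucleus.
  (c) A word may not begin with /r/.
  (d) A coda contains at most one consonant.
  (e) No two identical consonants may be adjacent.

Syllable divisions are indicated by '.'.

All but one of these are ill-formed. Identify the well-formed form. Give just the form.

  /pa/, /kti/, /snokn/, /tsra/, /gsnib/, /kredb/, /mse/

/pa/

/pa/ — σ1 onset /p/, coda /∅/ ok → well-formed
/kti/ — violates constraint (b): syllable 1 onset /kt/: /k/ (stop, 1) → /t/ (stop, 1) does not rise → ill-formed
/snokn/ — violates constraint (d): syllable 1 coda /kn/ has 2 consonants (> 1) → ill-formed
/tsra/ — violates constraint (a): syllable 1 onset /tsr/ has 3 consonants (> 2) → ill-formed
/gsnib/ — violates constraint (a): syllable 1 onset /gsn/ has 3 consonants (> 2) → ill-formed
/kredb/ — violates constraint (d): syllable 1 coda /db/ has 2 consonants (> 1) → ill-formed
/mse/ — violates constraint (b): syllable 1 onset /ms/: /m/ (nasal, 3) → /s/ (fricative, 2) does not rise → ill-formed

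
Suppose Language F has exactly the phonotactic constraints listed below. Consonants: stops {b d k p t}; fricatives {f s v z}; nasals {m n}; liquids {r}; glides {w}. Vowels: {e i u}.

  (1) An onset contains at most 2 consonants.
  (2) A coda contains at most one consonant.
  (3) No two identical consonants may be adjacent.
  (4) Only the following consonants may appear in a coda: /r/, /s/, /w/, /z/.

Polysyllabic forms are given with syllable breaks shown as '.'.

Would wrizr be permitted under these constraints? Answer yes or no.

wrizr — violates constraint 2: syllable 1 coda /zr/ has 2 consonants (> 1) → not permitted

no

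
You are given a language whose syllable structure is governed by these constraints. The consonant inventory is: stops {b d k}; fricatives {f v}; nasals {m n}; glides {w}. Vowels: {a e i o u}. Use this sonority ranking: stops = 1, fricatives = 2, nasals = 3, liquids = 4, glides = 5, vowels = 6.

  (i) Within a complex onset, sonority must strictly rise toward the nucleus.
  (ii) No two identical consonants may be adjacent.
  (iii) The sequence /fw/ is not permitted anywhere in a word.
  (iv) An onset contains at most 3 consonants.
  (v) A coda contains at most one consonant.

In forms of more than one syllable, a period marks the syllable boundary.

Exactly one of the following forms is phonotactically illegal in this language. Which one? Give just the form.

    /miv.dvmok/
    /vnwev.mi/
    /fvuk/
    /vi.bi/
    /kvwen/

/miv.dvmok/ — σ1 onset /m/, coda /v/ ok; σ2 onset /dvm/ (1→2→3 rises), coda /k/ ok → phonotactically legal
/vnwev.mi/ — σ1 onset /vnw/ (2→3→5 rises), coda /v/ ok; σ2 onset /m/, coda /∅/ ok → phonotactically legal
/fvuk/ — violates constraint (i): syllable 1 onset /fv/: /f/ (fricative, 2) → /v/ (fricative, 2) does not rise → phonotactically illegal
/vi.bi/ — σ1 onset /v/, coda /∅/ ok; σ2 onset /b/, coda /∅/ ok → phonotactically legal
/kvwen/ — σ1 onset /kvw/ (1→2→5 rises), coda /n/ ok → phonotactically legal

/fvuk/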